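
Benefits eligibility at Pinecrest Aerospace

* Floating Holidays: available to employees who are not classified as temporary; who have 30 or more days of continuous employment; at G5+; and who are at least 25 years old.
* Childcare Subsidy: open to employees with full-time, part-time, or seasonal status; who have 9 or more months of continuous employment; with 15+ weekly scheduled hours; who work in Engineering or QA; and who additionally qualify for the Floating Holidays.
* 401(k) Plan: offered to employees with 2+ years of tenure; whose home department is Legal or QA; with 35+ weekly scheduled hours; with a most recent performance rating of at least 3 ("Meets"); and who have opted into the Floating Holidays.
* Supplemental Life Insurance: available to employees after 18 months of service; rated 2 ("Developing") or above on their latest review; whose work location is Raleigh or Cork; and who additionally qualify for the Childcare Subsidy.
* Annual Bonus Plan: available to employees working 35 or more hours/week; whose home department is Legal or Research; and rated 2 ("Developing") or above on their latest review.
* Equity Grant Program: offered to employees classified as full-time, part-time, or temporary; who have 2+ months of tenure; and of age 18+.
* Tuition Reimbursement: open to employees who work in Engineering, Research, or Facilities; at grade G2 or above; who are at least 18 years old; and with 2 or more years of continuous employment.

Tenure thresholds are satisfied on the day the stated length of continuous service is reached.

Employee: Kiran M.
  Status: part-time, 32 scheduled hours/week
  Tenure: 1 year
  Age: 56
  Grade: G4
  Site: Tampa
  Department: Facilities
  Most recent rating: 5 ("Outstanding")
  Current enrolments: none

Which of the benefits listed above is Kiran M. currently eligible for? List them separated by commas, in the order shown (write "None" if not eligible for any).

Floating Holidays — status part-time ✓ (not excluded); service 1 year ≥ 30 days ✓; grade G4 < G5 ✗ → not eligible.
Childcare Subsidy — status part-time ✓; service 1 year ≥ 9 months (≈270 days) ✓; 32 hrs/wk ≥ 15 ✓; dept Facilities ✗ → not eligible.
401(k) Plan — service 1 year < 2 years ✗ → not eligible.
Supplemental Life Insurance — service 1 year < 18 months (≈540 days) ✗ → not eligible.
Annual Bonus Plan — 32 hrs/wk < 35 ✗ → not eligible.
Equity Grant Program — status part-time ✓; service 1 year ≥ 2 months (≈60 days) ✓; age 56 ≥ 18 ✓ → eligible.
Tuition Reimbursement — dept Facilities ✓; grade G4 ≥ G2 ✓; age 56 ≥ 18 ✓; service 1 year < 2 years ✗ → not eligible.

Equity Grant Program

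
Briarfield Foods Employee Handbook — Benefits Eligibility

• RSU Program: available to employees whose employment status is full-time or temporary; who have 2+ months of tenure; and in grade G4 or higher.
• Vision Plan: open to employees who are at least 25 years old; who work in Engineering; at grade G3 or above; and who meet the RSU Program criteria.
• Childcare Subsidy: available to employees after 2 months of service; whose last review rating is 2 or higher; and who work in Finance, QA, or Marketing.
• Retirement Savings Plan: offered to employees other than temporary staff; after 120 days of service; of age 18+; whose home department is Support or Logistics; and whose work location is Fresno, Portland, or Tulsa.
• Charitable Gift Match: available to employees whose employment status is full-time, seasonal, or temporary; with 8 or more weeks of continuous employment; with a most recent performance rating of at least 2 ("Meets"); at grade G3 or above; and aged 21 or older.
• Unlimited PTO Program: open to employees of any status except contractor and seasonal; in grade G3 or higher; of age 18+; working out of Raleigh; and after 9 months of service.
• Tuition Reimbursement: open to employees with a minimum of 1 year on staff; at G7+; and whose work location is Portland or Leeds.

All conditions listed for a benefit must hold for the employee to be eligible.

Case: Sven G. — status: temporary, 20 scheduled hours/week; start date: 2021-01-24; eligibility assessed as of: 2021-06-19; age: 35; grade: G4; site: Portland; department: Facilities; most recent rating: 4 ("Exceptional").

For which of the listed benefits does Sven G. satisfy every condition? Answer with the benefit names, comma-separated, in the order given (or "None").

Service from 2021-01-24 to 2021-06-19: 146 days.
RSU Program — status temporary ✓; service 146 days ≥ 2 months (≈60 days) ✓; grade G4 ≥ G4 ✓ → eligible.
Vision Plan — age 35 ≥ 25 ✓; dept Facilities ✗ → not eligible.
Childcare Subsidy — service 146 days ≥ 2 months (≈60 days) ✓; rating 4 ≥ 2 ✓; dept Facilities ✗ → not eligible.
Retirement Savings Plan — status temporary ✗ (excluded) → not eligible.
Charitable Gift Match — status temporary ✓; service 146 days ≥ 8 weeks (≈56 days) ✓; rating 4 ≥ 2 ✓; grade G4 ≥ G3 ✓; age 35 ≥ 21 ✓ → eligible.
Unlimited PTO Program — status temporary ✓ (not excluded); grade G4 ≥ G3 ✓; age 35 ≥ 18 ✓; site Portland ✗ (not Raleigh) → not eligible.
Tuition Reimbursement — service 146 days < 1 year (≈365 days) ✗ → not eligible.

RSU Program, Charitable Gift Match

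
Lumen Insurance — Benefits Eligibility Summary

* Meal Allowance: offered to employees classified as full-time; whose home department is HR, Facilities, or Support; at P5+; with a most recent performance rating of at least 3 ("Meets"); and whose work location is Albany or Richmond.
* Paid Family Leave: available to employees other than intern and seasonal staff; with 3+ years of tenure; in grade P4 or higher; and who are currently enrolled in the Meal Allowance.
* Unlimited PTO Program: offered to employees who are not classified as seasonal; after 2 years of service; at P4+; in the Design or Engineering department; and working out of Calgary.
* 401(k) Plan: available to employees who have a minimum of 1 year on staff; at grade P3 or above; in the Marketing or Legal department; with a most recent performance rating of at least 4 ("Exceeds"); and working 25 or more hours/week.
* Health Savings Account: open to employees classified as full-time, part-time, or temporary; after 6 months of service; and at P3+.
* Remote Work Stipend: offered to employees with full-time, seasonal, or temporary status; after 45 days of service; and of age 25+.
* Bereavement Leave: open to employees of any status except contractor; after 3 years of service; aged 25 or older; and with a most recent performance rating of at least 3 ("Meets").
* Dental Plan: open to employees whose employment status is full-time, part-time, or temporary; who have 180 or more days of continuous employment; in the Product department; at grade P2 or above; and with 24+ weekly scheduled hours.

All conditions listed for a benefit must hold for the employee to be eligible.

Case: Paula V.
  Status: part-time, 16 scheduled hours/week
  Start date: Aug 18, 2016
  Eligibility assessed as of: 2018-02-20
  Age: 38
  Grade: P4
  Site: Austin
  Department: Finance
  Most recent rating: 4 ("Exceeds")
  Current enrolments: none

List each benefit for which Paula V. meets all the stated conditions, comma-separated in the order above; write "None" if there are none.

Health Savings Account

Service from Aug 18, 2016 to 2018-02-20: 551 days.
Meal Allowance — status part-time ✗ (requires full-time) → not eligible.
Paid Family Leave — status part-time ✓ (not excluded); service 551 days < 3 years (≈1095 days) ✗ → not eligible.
Unlimited PTO Program — status part-time ✓ (not excluded); service 551 days < 2 years (≈730 days) ✗ → not eligible.
401(k) Plan — service 551 days ≥ 1 year (≈365 days) ✓; grade P4 ≥ P3 ✓; dept Finance ✗ → not eligible.
Health Savings Account — status part-time ✓; service 551 days ≥ 6 months (≈180 days) ✓; grade P4 ≥ P3 ✓ → eligible.
Remote Work Stipend — status part-time ✗ (requires full-time, seasonal, or temporary) → not eligible.
Bereavement Leave — status part-time ✓ (not excluded); service 551 days < 3 years (≈1095 days) ✗ → not eligible.
Dental Plan — status part-time ✓; service 551 days ≥ 180 days ✓; dept Finance ✗ → not eligible.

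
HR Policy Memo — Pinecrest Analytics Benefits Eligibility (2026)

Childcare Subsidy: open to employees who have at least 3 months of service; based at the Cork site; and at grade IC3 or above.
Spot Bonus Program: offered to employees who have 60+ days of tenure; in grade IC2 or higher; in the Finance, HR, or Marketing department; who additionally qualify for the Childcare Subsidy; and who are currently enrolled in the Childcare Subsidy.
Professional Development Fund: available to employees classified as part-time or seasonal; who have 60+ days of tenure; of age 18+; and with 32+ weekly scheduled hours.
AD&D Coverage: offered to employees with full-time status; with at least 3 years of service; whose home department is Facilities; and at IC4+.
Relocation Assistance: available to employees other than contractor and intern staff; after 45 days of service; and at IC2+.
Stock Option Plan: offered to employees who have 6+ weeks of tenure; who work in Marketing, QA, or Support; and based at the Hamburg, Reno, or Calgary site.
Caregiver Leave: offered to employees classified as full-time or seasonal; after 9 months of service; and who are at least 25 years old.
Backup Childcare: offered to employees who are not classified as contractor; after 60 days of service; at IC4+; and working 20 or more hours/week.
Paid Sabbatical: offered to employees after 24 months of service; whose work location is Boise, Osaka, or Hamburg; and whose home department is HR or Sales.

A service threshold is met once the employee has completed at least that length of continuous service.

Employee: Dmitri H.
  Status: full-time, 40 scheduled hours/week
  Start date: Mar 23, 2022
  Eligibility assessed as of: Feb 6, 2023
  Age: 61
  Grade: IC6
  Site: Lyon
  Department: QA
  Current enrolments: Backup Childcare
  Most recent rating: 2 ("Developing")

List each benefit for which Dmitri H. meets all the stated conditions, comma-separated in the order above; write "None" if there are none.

Service from Mar 23, 2022 to Feb 6, 2023: 320 days.
Childcare Subsidy — service 320 days ≥ 3 months (≈90 days) ✓; site Lyon ✗ (not Cork) → not eligible.
Spot Bonus Program — service 320 days ≥ 60 days ✓; grade IC6 ≥ IC2 ✓; dept QA ✗ → not eligible.
Professional Development Fund — status full-time ✗ (requires part-time or seasonal) → not eligible.
AD&D Coverage — status full-time ✓; service 320 days < 3 years (≈1095 days) ✗ → not eligible.
Relocation Assistance — status full-time ✓ (not excluded); service 320 days ≥ 45 days ✓; grade IC6 ≥ IC2 ✓ → eligible.
Stock Option Plan — service 320 days ≥ 6 weeks (≈42 days) ✓; dept QA ✓; site Lyon ✗ (not Hamburg, Reno, or Calgary) → not eligible.
Caregiver Leave — status full-time ✓; service 320 days ≥ 9 months (≈270 days) ✓; age 61 ≥ 25 ✓ → eligible.
Backup Childcare — status full-time ✓ (not excluded); service 320 days ≥ 60 days ✓; grade IC6 ≥ IC4 ✓; 40 hrs/wk ≥ 20 ✓ → eligible.
Paid Sabbatical — service 320 days < 24 months (≈720 days) ✗ → not eligible.

Relocation Assistance, Caregiver Leave, Backup Childcare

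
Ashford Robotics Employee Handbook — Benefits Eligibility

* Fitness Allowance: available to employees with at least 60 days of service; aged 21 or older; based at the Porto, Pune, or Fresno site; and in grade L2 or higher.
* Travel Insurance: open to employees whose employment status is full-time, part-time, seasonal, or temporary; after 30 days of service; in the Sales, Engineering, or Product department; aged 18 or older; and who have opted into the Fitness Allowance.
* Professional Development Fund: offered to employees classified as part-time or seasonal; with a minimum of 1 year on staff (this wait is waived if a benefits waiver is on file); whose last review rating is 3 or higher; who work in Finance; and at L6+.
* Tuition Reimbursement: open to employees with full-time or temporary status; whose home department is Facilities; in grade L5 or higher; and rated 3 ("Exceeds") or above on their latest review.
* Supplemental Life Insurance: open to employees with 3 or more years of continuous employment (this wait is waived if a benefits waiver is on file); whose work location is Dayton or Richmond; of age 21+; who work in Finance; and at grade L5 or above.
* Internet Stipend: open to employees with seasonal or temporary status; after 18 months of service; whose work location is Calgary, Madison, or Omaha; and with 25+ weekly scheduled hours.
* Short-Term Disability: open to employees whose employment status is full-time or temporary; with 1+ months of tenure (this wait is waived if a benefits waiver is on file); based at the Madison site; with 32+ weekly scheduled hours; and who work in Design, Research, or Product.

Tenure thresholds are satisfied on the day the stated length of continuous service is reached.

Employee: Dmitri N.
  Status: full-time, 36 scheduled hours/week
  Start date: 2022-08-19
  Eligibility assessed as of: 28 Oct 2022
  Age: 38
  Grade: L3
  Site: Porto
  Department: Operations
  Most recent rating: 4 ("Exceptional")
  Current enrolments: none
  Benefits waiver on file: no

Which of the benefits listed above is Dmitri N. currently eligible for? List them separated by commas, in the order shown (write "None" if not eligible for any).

Fitness Allowance

Service from 2022-08-19 to 28 Oct 2022: 70 days.
Fitness Allowance — service 70 days ≥ 60 days ✓; age 38 ≥ 21 ✓; site Porto ✓; grade L3 ≥ L2 ✓ → eligible.
Travel Insurance — status full-time ✓; service 70 days ≥ 30 days ✓; dept Operations ✗ → not eligible.
Professional Development Fund — status full-time ✗ (requires part-time or seasonal) → not eligible.
Tuition Reimbursement — status full-time ✓; dept Operations ✗ → not eligible.
Supplemental Life Insurance — no waiver, service 70 days < 3 years (≈1095 days) ✗ → not eligible.
Internet Stipend — status full-time ✗ (requires seasonal or temporary) → not eligible.
Short-Term Disability — status full-time ✓; no waiver, service 70 days ≥ 1 month (≈30 days) ✓; site Porto ✗ (not Madison) → not eligible.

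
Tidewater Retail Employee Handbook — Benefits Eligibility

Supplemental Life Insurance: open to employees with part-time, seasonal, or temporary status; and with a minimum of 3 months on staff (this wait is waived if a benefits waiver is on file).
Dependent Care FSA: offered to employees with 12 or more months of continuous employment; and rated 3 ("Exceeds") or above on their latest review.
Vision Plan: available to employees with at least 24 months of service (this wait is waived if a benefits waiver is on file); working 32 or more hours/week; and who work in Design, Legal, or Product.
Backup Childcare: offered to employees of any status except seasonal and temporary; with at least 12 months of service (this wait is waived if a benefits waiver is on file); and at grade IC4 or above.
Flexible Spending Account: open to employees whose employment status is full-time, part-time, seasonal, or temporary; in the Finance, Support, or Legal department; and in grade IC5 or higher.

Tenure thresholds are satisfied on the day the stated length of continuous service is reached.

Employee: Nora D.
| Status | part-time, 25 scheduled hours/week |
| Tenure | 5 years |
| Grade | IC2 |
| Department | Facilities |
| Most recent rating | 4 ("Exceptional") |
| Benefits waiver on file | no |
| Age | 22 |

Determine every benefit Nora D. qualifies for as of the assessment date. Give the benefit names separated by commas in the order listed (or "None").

Supplemental Life Insurance — status part-time ✓; no waiver, service 5 years ≥ 3 months (≈90 days) ✓ → eligible.
Dependent Care FSA — service 5 years ≥ 12 months (≈360 days) ✓; rating 4 ≥ 3 ✓ → eligible.
Vision Plan — no waiver, service 5 years ≥ 24 months (≈720 days) ✓; 25 hrs/wk < 32 ✗ → not eligible.
Backup Childcare — status part-time ✓ (not excluded); no waiver, service 5 years ≥ 12 months (≈360 days) ✓; grade IC2 < IC4 ✗ → not eligible.
Flexible Spending Account — status part-time ✓; dept Facilities ✗ → not eligible.

Supplemental Life Insurance, Dependent Care FSA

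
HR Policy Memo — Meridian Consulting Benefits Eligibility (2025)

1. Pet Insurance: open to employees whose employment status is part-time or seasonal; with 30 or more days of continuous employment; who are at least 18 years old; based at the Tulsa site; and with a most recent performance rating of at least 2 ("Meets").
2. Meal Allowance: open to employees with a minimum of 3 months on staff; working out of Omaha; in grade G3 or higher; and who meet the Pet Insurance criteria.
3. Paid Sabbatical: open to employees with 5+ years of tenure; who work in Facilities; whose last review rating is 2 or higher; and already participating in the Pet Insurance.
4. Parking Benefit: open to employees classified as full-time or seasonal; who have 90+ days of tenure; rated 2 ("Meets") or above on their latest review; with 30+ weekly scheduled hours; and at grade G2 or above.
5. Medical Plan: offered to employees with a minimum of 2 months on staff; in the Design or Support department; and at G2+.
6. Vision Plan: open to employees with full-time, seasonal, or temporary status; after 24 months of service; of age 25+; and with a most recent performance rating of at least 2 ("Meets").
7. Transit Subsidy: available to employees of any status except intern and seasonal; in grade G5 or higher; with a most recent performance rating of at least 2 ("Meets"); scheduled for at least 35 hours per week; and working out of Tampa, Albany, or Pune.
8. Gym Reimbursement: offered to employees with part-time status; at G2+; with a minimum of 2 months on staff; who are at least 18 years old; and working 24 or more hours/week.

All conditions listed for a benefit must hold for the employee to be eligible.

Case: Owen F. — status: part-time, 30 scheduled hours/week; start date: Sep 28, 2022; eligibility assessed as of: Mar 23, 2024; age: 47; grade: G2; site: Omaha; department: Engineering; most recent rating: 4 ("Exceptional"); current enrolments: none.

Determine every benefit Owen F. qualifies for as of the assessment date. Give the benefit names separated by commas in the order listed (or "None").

Gym Reimbursement

Service from Sep 28, 2022 to Mar 23, 2024: 542 days.
Pet Insurance — status part-time ✓; service 542 days ≥ 30 days ✓; age 47 ≥ 18 ✓; site Omaha ✗ (not Tulsa) → not eligible.
Meal Allowance — service 542 days ≥ 3 months (≈90 days) ✓; site Omaha ✓; grade G2 < G3 ✗ → not eligible.
Paid Sabbatical — service 542 days < 5 years (≈1825 days) ✗ → not eligible.
Parking Benefit — status part-time ✗ (requires full-time or seasonal) → not eligible.
Medical Plan — service 542 days ≥ 2 months (≈60 days) ✓; dept Engineering ✗ → not eligible.
Vision Plan — status part-time ✗ (requires full-time, seasonal, or temporary) → not eligible.
Transit Subsidy — status part-time ✓ (not excluded); grade G2 < G5 ✗ → not eligible.
Gym Reimbursement — status part-time ✓; grade G2 ≥ G2 ✓; service 542 days ≥ 2 months (≈60 days) ✓; age 47 ≥ 18 ✓; 30 hrs/wk ≥ 24 ✓ → eligible.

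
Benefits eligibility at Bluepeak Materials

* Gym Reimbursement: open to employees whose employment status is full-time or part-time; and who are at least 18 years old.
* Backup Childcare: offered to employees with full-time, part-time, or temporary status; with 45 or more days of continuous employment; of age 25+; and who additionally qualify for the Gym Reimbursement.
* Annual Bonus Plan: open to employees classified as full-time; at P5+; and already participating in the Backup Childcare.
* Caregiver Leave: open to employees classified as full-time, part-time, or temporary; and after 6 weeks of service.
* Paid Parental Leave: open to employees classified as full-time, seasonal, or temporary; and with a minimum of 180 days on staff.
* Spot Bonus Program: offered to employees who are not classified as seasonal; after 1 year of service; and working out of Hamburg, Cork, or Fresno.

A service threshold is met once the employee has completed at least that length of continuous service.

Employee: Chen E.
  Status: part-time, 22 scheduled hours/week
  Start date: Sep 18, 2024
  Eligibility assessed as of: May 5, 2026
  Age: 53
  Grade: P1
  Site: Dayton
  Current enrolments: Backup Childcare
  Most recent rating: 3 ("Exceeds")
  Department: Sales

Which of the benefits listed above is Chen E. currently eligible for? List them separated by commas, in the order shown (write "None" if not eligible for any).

Gym Reimbursement, Backup Childcare, Caregiver Leave

Service from Sep 18, 2024 to May 5, 2026: 594 days.
Gym Reimbursement — status part-time ✓; age 53 ≥ 18 ✓ → eligible.
Backup Childcare — status part-time ✓; service 594 days ≥ 45 days ✓; age 53 ≥ 25 ✓; eligible for Gym Reimbursement ✓ → eligible.
Annual Bonus Plan — status part-time ✗ (requires full-time) → not eligible.
Caregiver Leave — status part-time ✓; service 594 days ≥ 6 weeks (≈42 days) ✓ → eligible.
Paid Parental Leave — status part-time ✗ (requires full-time, seasonal, or temporary) → not eligible.
Spot Bonus Program — status part-time ✓ (not excluded); service 594 days ≥ 1 year (≈365 days) ✓; site Dayton ✗ (not Hamburg, Cork, or Fresno) → not eligible.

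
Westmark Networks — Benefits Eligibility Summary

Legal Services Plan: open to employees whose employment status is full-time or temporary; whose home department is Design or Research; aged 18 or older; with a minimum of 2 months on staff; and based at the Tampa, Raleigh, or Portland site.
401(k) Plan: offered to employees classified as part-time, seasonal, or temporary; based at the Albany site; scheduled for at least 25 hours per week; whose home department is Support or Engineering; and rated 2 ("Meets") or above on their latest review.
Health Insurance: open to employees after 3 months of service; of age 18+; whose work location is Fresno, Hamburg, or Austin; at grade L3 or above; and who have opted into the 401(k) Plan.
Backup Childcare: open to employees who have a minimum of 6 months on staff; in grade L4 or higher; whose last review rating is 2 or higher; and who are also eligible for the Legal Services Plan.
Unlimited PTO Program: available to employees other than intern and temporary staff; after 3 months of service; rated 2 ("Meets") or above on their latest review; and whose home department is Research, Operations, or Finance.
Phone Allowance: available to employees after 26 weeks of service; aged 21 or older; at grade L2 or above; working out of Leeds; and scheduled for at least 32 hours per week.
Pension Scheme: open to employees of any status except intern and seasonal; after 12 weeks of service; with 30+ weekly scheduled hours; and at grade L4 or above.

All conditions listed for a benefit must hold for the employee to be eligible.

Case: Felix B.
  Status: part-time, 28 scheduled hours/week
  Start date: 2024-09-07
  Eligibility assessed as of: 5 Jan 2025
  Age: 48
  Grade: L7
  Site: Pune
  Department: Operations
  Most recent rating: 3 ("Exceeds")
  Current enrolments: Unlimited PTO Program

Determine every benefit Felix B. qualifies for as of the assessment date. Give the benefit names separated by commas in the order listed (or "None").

Unlimited PTO Program

Service from 2024-09-07 to 5 Jan 2025: 120 days.
Legal Services Plan — status part-time ✗ (requires full-time or temporary) → not eligible.
401(k) Plan — status part-time ✓; site Pune ✗ (not Albany) → not eligible.
Health Insurance — service 120 days ≥ 3 months (≈90 days) ✓; age 48 ≥ 18 ✓; site Pune ✗ (not Fresno, Hamburg, or Austin) → not eligible.
Backup Childcare — service 120 days < 6 months (≈180 days) ✗ → not eligible.
Unlimited PTO Program — status part-time ✓ (not excluded); service 120 days ≥ 3 months (≈90 days) ✓; rating 3 ≥ 2 ✓; dept Operations ✓ → eligible.
Phone Allowance — service 120 days < 26 weeks (≈182 days) ✗ → not eligible.
Pension Scheme — status part-time ✓ (not excluded); service 120 days ≥ 12 weeks (≈84 days) ✓; 28 hrs/wk < 30 ✗ → not eligible.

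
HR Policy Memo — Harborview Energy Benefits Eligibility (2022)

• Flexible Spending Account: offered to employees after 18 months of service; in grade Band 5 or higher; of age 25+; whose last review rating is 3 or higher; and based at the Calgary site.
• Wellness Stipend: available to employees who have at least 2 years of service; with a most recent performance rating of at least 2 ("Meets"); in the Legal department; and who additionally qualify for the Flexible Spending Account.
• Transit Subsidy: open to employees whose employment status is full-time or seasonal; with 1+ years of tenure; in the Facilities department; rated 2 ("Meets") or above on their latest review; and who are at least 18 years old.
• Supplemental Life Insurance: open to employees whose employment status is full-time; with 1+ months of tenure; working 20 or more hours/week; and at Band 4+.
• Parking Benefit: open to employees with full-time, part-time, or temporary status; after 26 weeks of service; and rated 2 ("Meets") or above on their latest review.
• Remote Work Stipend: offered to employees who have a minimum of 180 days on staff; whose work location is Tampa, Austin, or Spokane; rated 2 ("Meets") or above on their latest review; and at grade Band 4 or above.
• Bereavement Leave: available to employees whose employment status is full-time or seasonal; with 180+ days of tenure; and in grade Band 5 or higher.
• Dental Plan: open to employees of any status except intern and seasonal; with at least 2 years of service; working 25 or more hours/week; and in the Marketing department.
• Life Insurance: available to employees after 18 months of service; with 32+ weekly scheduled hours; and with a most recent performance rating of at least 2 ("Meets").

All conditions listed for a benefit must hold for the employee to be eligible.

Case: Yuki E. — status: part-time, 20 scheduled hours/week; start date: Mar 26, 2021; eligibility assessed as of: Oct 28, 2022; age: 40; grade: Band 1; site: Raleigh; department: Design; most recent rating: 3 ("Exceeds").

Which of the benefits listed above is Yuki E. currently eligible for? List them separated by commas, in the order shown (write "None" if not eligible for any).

Service from Mar 26, 2021 to Oct 28, 2022: 581 days.
Flexible Spending Account — service 581 days ≥ 18 months (≈540 days) ✓; grade Band 1 < Band 5 ✗ → not eligible.
Wellness Stipend — service 581 days < 2 years (≈730 days) ✗ → not eligible.
Transit Subsidy — status part-time ✗ (requires full-time or seasonal) → not eligible.
Supplemental Life Insurance — status part-time ✗ (requires full-time) → not eligible.
Parking Benefit — status part-time ✓; service 581 days ≥ 26 weeks (≈182 days) ✓; rating 3 ≥ 2 ✓ → eligible.
Remote Work Stipend — service 581 days ≥ 180 days ✓; site Raleigh ✗ (not Tampa, Austin, or Spokane) → not eligible.
Bereavement Leave — status part-time ✗ (requires full-time or seasonal) → not eligible.
Dental Plan — status part-time ✓ (not excluded); service 581 days < 2 years (≈730 days) ✗ → not eligible.
Life Insurance — service 581 days ≥ 18 months (≈540 days) ✓; 20 hrs/wk < 32 ✗ → not eligible.

Parking Benefit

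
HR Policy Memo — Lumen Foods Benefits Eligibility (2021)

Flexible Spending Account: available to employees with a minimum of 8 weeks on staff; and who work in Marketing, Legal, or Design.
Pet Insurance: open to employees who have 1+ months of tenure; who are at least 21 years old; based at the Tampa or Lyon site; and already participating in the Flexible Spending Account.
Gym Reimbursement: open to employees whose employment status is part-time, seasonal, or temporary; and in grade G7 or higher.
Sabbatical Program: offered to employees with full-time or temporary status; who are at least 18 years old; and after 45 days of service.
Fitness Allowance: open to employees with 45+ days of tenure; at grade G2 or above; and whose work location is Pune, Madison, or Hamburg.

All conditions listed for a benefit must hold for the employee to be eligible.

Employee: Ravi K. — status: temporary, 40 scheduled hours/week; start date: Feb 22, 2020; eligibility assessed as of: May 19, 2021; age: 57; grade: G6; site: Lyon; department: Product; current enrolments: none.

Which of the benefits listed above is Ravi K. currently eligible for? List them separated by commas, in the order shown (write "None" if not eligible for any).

Sabbatical Program

Service from Feb 22, 2020 to May 19, 2021: 452 days.
Flexible Spending Account — service 452 days ≥ 8 weeks (≈56 days) ✓; dept Product ✗ → not eligible.
Pet Insurance — service 452 days ≥ 1 month (≈30 days) ✓; age 57 ≥ 21 ✓; site Lyon ✓; not enrolled in Flexible Spending Account ✗ → not eligible.
Gym Reimbursement — status temporary ✓; grade G6 < G7 ✗ → not eligible.
Sabbatical Program — status temporary ✓; age 57 ≥ 18 ✓; service 452 days ≥ 45 days ✓ → eligible.
Fitness Allowance — service 452 days ≥ 45 days ✓; grade G6 ≥ G2 ✓; site Lyon ✗ (not Pune, Madison, or Hamburg) → not eligible.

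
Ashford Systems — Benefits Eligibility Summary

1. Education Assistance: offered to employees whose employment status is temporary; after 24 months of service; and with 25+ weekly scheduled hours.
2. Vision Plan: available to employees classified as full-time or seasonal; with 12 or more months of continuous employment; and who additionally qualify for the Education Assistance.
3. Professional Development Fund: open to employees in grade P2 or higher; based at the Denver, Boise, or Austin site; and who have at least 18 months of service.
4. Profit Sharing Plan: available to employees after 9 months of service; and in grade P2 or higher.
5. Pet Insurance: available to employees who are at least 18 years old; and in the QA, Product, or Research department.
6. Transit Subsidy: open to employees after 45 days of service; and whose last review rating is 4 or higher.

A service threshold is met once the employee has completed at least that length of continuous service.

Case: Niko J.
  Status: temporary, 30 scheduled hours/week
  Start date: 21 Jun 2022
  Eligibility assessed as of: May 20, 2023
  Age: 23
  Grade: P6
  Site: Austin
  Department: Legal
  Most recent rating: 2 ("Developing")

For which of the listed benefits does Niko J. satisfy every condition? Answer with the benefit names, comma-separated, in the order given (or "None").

Profit Sharing Plan

Service from 21 Jun 2022 to May 20, 2023: 333 days.
Education Assistance — status temporary ✓; service 333 days < 24 months (≈720 days) ✗ → not eligible.
Vision Plan — status temporary ✗ (requires full-time or seasonal) → not eligible.
Professional Development Fund — grade P6 ≥ P2 ✓; site Austin ✓; service 333 days < 18 months (≈540 days) ✗ → not eligible.
Profit Sharing Plan — service 333 days ≥ 9 months (≈270 days) ✓; grade P6 ≥ P2 ✓ → eligible.
Pet Insurance — age 23 ≥ 18 ✓; dept Legal ✗ → not eligible.
Transit Subsidy — service 333 days ≥ 45 days ✓; rating 2 < 4 ✗ → not eligible.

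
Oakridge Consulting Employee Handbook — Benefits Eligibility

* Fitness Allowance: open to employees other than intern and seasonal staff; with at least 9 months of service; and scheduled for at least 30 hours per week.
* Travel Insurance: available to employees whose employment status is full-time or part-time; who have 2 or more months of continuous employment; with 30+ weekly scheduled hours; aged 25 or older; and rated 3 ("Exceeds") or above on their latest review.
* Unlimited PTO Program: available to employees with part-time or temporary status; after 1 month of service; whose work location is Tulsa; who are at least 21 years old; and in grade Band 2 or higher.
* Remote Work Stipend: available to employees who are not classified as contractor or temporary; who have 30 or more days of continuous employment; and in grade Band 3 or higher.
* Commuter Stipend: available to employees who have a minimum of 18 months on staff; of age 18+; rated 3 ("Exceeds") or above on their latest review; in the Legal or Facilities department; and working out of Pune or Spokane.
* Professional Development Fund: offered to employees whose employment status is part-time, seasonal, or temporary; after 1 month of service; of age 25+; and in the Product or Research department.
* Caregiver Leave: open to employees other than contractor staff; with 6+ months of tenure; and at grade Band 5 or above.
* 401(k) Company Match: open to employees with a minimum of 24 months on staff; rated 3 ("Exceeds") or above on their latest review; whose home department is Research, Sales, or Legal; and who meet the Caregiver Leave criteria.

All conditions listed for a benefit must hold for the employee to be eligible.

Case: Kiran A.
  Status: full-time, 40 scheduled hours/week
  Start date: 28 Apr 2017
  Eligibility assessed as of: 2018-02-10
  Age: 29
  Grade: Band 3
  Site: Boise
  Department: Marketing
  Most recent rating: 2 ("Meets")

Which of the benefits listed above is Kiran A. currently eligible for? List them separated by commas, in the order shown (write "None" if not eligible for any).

Fitness Allowance, Remote Work Stipend

Service from 28 Apr 2017 to 2018-02-10: 288 days.
Fitness Allowance — status full-time ✓ (not excluded); service 288 days ≥ 9 months (≈270 days) ✓; 40 hrs/wk ≥ 30 ✓ → eligible.
Travel Insurance — status full-time ✓; service 288 days ≥ 2 months (≈60 days) ✓; 40 hrs/wk ≥ 30 ✓; age 29 ≥ 25 ✓; rating 2 < 3 ✗ → not eligible.
Unlimited PTO Program — status full-time ✗ (requires part-time or temporary) → not eligible.
Remote Work Stipend — status full-time ✓ (not excluded); service 288 days ≥ 30 days ✓; grade Band 3 ≥ Band 3 ✓ → eligible.
Commuter Stipend — service 288 days < 18 months (≈540 days) ✗ → not eligible.
Professional Development Fund — status full-time ✗ (requires part-time, seasonal, or temporary) → not eligible.
Caregiver Leave — status full-time ✓ (not excluded); service 288 days ≥ 6 months (≈180 days) ✓; grade Band 3 < Band 5 ✗ → not eligible.
401(k) Company Match — service 288 days < 24 months (≈720 days) ✗ → not eligible.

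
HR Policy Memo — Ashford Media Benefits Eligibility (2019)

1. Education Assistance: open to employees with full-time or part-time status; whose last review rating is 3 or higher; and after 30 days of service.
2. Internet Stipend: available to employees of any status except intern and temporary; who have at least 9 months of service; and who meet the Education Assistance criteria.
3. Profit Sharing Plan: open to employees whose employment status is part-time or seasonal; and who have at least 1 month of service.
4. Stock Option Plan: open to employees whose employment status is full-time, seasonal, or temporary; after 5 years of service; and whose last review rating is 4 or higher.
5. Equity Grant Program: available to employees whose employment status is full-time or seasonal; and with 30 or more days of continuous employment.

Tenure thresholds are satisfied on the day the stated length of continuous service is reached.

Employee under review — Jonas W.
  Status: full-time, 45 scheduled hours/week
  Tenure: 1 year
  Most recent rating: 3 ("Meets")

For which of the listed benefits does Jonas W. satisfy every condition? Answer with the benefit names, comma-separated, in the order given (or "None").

Education Assistance, Internet Stipend, Equity Grant Program

Education Assistance — status full-time ✓; rating 3 ≥ 3 ✓; service 1 year ≥ 30 days ✓ → eligible.
Internet Stipend — status full-time ✓ (not excluded); service 1 year ≥ 9 months (≈270 days) ✓; eligible for Education Assistance ✓ → eligible.
Profit Sharing Plan — status full-time ✗ (requires part-time or seasonal) → not eligible.
Stock Option Plan — status full-time ✓; service 1 year < 5 years ✗ → not eligible.
Equity Grant Program — status full-time ✓; service 1 year ≥ 30 days ✓ → eligible.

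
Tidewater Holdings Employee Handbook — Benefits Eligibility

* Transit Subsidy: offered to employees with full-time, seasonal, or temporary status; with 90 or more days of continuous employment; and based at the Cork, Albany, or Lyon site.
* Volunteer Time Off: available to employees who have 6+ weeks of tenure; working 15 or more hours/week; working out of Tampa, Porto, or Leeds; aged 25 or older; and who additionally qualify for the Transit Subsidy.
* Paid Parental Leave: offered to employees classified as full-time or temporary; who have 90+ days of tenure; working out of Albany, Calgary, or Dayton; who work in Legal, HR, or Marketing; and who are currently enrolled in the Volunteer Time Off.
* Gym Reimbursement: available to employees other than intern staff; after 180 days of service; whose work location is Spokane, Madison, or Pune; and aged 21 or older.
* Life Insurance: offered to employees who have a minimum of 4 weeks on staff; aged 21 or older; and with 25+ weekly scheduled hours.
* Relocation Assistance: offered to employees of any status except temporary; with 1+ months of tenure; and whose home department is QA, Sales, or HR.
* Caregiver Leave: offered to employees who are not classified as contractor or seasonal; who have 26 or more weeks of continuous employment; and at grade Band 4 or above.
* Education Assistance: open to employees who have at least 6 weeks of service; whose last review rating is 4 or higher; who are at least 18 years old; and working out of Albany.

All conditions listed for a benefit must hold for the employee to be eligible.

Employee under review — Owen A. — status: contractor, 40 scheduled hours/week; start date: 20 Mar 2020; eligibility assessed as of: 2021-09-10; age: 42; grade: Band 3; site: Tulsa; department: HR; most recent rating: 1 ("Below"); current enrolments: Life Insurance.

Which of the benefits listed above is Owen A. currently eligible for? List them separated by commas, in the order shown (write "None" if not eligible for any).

Life Insurance, Relocation Assistance

Service from 20 Mar 2020 to 2021-09-10: 539 days.
Transit Subsidy — status contractor ✗ (requires full-time, seasonal, or temporary) → not eligible.
Volunteer Time Off — service 539 days ≥ 6 weeks (≈42 days) ✓; 40 hrs/wk ≥ 15 ✓; site Tulsa ✗ (not Tampa, Porto, or Leeds) → not eligible.
Paid Parental Leave — status contractor ✗ (requires full-time or temporary) → not eligible.
Gym Reimbursement — status contractor ✓ (not excluded); service 539 days ≥ 180 days ✓; site Tulsa ✗ (not Spokane, Madison, or Pune) → not eligible.
Life Insurance — service 539 days ≥ 4 weeks (≈28 days) ✓; age 42 ≥ 21 ✓; 40 hrs/wk ≥ 25 ✓ → eligible.
Relocation Assistance — status contractor ✓ (not excluded); service 539 days ≥ 1 month (≈30 days) ✓; dept HR ✓ → eligible.
Caregiver Leave — status contractor ✗ (excluded) → not eligible.
Education Assistance — service 539 days ≥ 6 weeks (≈42 days) ✓; rating 1 < 4 ✗ → not eligible.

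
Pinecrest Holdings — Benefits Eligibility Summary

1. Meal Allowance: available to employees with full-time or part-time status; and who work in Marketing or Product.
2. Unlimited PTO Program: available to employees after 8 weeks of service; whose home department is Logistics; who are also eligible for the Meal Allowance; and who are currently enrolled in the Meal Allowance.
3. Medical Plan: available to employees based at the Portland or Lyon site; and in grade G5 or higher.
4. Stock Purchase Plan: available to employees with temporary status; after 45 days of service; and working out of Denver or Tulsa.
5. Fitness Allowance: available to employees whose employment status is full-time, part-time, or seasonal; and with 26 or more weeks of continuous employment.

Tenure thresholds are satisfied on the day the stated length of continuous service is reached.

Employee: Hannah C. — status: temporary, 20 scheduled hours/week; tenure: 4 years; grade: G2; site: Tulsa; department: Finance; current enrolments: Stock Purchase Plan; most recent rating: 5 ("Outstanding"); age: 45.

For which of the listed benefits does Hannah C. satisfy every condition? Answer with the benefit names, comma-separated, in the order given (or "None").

Meal Allowance — status temporary ✗ (requires full-time or part-time) → not eligible.
Unlimited PTO Program — service 4 years ≥ 8 weeks (≈56 days) ✓; dept Finance ✗ → not eligible.
Medical Plan — site Tulsa ✗ (not Portland or Lyon) → not eligible.
Stock Purchase Plan — status temporary ✓; service 4 years ≥ 45 days ✓; site Tulsa ✓ → eligible.
Fitness Allowance — status temporary ✗ (requires full-time, part-time, or seasonal) → not eligible.

Stock Purchase Plan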